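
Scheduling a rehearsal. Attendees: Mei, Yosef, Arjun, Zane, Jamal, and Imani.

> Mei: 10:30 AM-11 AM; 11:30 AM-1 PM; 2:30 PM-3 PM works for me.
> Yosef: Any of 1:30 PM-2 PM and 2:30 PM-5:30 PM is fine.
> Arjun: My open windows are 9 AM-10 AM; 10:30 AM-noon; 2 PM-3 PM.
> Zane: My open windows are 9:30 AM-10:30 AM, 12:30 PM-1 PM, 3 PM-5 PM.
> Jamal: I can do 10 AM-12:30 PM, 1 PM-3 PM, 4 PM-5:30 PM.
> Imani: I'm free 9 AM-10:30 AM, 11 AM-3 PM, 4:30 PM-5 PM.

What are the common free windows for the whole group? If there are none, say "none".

none

Mei ∩ Yosef: 14:30-15:00.
Mei ∩ Yosef ∩ Arjun: 14:30-15:00.
Mei ∩ Yosef ∩ Arjun ∩ Zane: ∅.
Mei ∩ Yosef ∩ Arjun ∩ Zane ∩ Jamal: ∅.
Mei ∩ Yosef ∩ Arjun ∩ Zane ∩ Jamal ∩ Imani: ∅.
There is no time when everyone is free.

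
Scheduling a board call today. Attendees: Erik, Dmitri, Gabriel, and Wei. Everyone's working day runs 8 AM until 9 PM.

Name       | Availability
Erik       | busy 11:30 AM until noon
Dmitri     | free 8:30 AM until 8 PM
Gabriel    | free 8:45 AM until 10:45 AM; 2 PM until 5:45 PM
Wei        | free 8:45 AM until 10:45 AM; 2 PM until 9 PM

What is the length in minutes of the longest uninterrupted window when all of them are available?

225

Erik free: 08:00-11:30, 12:00-21:00 (invert busy blocks within the working day).
Dmitri free: 08:30-20:00.
Gabriel free: 08:45-10:45, 14:00-17:45.
Wei free: 08:45-10:45, 14:00-21:00.
Erik ∩ Dmitri: 08:30-11:30, 12:00-20:00.
Erik ∩ Dmitri ∩ Gabriel: 08:45-10:45, 14:00-17:45.
Erik ∩ Dmitri ∩ Gabriel ∩ Wei: 08:45-10:45, 14:00-17:45.
The longest is 14:00-17:45 at 225 minutes.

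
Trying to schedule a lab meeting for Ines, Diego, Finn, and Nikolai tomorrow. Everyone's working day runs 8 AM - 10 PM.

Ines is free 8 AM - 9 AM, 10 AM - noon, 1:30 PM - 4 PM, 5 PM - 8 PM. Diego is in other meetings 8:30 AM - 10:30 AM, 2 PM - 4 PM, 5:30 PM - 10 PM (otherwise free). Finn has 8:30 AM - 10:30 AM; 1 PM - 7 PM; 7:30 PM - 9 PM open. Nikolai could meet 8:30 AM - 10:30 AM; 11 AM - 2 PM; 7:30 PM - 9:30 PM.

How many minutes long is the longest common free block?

30

Ines free: 08:00-09:00, 10:00-12:00, 13:30-16:00, 17:00-20:00.
Diego free: 08:00-08:30, 10:30-14:00, 16:00-17:30 (invert busy blocks within the working day).
Finn free: 08:30-10:30, 13:00-19:00, 19:30-21:00.
Nikolai free: 08:30-10:30, 11:00-14:00, 19:30-21:30.
Ines ∩ Diego: 08:00-08:30, 10:30-12:00, 13:30-14:00, 17:00-17:30.
Ines ∩ Diego ∩ Finn: 13:30-14:00, 17:00-17:30.
Ines ∩ Diego ∩ Finn ∩ Nikolai: 13:30-14:00.
Those are the intersection windows.
The longest is 13:30-14:00 at 30 minutes.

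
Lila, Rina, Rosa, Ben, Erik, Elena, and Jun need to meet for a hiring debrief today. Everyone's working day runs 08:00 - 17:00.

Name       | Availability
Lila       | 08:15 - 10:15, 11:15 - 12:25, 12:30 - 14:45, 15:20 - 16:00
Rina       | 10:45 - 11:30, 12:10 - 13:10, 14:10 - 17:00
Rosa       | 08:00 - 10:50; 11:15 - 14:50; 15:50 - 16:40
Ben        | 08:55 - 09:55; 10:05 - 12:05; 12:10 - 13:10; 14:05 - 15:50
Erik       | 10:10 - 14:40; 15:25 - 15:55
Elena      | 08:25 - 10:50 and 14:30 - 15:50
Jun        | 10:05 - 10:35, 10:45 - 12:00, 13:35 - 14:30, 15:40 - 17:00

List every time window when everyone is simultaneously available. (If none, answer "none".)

Lila ∩ Rina: 11:15-11:30, 12:10-12:25, 12:30-13:10, 14:10-14:45, 15:20-16:00.
Lila ∩ Rina ∩ Rosa: 11:15-11:30, 12:10-12:25, 12:30-13:10, 14:10-14:45, 15:50-16:00.
Lila ∩ Rina ∩ Rosa ∩ Ben: 11:15-11:30, 12:10-12:25, 12:30-13:10, 14:10-14:45.
Lila ∩ Rina ∩ Rosa ∩ Ben ∩ Erik: 11:15-11:30, 12:10-12:25, 12:30-13:10, 14:10-14:40.
Lila ∩ Rina ∩ Rosa ∩ Ben ∩ Erik ∩ Elena: 14:30-14:40.
Lila ∩ Rina ∩ Rosa ∩ Ben ∩ Erik ∩ Elena ∩ Jun: ∅.
There is no time when everyone is free.

none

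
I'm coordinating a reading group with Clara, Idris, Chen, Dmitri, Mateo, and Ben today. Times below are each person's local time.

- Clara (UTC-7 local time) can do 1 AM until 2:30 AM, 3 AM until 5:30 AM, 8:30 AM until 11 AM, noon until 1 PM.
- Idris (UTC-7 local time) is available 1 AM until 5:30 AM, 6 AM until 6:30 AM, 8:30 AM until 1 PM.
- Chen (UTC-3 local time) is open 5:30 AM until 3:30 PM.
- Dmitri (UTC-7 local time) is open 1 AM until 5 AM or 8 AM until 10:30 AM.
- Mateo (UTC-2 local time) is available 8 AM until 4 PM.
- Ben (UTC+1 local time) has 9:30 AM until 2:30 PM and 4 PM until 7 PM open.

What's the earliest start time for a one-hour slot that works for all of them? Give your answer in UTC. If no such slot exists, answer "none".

Clara in UTC: 08:00-09:30, 10:00-12:30, 15:30-18:00, 19:00-20:00 (add 7h to convert from UTC-7).
Idris in UTC: 08:00-12:30, 13:00-13:30, 15:30-20:00 (add 7h to convert from UTC-7).
Chen in UTC: 08:30-18:30 (add 3h to convert from UTC-3).
Dmitri in UTC: 08:00-12:00, 15:00-17:30 (add 7h to convert from UTC-7).
Mateo in UTC: 10:00-18:00 (add 2h to convert from UTC-2).
Ben in UTC: 08:30-13:30, 15:00-18:00 (subtract 1h to convert from UTC+1).
Clara ∩ Idris: 08:00-09:30, 10:00-12:30, 15:30-18:00, 19:00-20:00.
Clara ∩ Idris ∩ Chen: 08:30-09:30, 10:00-12:30, 15:30-18:00.
Clara ∩ Idris ∩ Chen ∩ Dmitri: 08:30-09:30, 10:00-12:00, 15:30-17:30.
Clara ∩ Idris ∩ Chen ∩ Dmitri ∩ Mateo: 10:00-12:00, 15:30-17:30.
Clara ∩ Idris ∩ Chen ∩ Dmitri ∩ Mateo ∩ Ben: 10:00-12:00, 15:30-17:30.
The first common window of at least 60 minutes is 10:00-12:00, so the earliest start is 10:00.

10:00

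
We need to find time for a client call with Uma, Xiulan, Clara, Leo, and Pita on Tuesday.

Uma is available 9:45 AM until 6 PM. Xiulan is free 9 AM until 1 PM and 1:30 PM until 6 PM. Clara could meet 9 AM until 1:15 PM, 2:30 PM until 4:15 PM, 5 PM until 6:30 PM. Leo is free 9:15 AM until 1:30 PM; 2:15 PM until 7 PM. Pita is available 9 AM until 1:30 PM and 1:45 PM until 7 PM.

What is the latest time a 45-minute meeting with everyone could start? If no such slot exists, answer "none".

Uma ∩ Xiulan: 09:45-13:00, 13:30-18:00.
Uma ∩ Xiulan ∩ Clara: 09:45-13:00, 14:30-16:15, 17:00-18:00.
Uma ∩ Xiulan ∩ Clara ∩ Leo: 09:45-13:00, 14:30-16:15, 17:00-18:00.
Uma ∩ Xiulan ∩ Clara ∩ Leo ∩ Pita: 09:45-13:00, 14:30-16:15, 17:00-18:00.
So the common availability across everyone is 09:45-13:00, 14:30-16:15, 17:00-18:00.
The last common window of at least 45 minutes is 17:00-18:00; a 45-minute meeting can start as late as 17:15 and still end by 18:00.

17:15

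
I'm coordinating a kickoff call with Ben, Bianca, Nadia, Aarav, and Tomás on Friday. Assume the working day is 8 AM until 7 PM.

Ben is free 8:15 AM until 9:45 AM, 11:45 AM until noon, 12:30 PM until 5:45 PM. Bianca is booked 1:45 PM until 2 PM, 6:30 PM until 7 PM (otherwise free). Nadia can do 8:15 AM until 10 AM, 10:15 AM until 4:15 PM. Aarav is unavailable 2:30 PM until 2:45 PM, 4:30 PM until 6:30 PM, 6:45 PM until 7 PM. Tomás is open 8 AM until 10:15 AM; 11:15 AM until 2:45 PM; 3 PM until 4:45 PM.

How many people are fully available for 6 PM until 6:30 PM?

1

Ben free: 08:15-09:45, 11:45-12:00, 12:30-17:45.
Bianca free: 08:00-13:45, 14:00-18:30 (invert busy blocks within the working day).
Nadia free: 08:15-10:00, 10:15-16:15.
Aarav free: 08:00-14:30, 14:45-16:30, 18:30-18:45 (invert busy blocks within the working day).
Tomás free: 08:00-10:15, 11:15-14:45, 15:00-16:45.
Bianca can make the full 18:00-18:30 slot — that's 1.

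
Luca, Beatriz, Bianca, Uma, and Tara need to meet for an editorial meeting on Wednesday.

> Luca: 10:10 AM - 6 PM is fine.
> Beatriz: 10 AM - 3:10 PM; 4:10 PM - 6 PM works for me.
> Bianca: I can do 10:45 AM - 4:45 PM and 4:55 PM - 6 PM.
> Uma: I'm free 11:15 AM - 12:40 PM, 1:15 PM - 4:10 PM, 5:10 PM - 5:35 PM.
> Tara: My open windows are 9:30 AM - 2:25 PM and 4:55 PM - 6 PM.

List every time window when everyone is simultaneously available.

Luca ∩ Beatriz: 10:10-15:10, 16:10-18:00.
Luca ∩ Beatriz ∩ Bianca: 10:45-15:10, 16:10-16:45, 16:55-18:00.
Luca ∩ Beatriz ∩ Bianca ∩ Uma: 11:15-12:40, 13:15-15:10, 17:10-17:35.
Luca ∩ Beatriz ∩ Bianca ∩ Uma ∩ Tara: 11:15-12:40, 13:15-14:25, 17:10-17:35.

11:15-12:40, 13:15-14:25, 17:10-17:35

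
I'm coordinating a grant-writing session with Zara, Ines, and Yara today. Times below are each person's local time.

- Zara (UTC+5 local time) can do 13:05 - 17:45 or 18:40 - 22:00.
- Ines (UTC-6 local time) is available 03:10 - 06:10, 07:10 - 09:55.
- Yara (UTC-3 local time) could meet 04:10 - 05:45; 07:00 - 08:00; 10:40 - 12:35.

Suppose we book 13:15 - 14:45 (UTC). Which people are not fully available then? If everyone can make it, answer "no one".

Zara in UTC: 08:05-12:45, 13:40-17:00 (subtract 5h to convert from UTC+5).
Ines in UTC: 09:10-12:10, 13:10-15:55 (add 6h to convert from UTC-6).
Yara in UTC: 07:10-08:45, 10:00-11:00, 13:40-15:35 (add 3h to convert from UTC-3).
Zara: not fully free for 13:15-14:45. Ines: free for 13:15-14:45. Yara: not fully free for 13:15-14:45.

Yara, Zara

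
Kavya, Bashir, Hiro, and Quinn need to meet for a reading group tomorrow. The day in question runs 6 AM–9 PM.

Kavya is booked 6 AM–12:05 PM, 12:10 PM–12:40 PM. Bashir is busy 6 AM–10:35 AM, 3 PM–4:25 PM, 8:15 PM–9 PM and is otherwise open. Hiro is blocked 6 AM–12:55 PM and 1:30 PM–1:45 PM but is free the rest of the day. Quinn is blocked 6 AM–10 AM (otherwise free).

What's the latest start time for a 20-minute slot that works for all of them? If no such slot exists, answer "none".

19:55

Kavya free: 12:05-12:10, 12:40-21:00 (invert busy blocks within the working day).
Bashir free: 10:35-15:00, 16:25-20:15 (invert busy blocks within the working day).
Hiro free: 12:55-13:30, 13:45-21:00 (invert busy blocks within the working day).
Quinn free: 10:00-21:00 (invert busy blocks within the working day).
Kavya ∩ Bashir: 12:05-12:10, 12:40-15:00, 16:25-20:15.
Kavya ∩ Bashir ∩ Hiro: 12:55-13:30, 13:45-15:00, 16:25-20:15.
Kavya ∩ Bashir ∩ Hiro ∩ Quinn: 12:55-13:30, 13:45-15:00, 16:25-20:15.
Those are the intersection windows.
The last common window of at least 20 minutes is 16:25-20:15; a 20-minute meeting can start as late as 19:55 and still end by 20:15.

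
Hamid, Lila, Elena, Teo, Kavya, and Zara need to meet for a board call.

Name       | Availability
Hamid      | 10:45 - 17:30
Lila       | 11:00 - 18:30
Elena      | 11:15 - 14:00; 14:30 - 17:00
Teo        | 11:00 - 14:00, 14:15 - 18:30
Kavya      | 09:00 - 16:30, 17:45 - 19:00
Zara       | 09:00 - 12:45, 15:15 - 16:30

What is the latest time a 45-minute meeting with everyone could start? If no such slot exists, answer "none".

15:45

Hamid ∩ Lila: 11:00-17:30.
Hamid ∩ Lila ∩ Elena: 11:15-14:00, 14:30-17:00.
Hamid ∩ Lila ∩ Elena ∩ Teo: 11:15-14:00, 14:30-17:00.
Hamid ∩ Lila ∩ Elena ∩ Teo ∩ Kavya: 11:15-14:00, 14:30-16:30.
Hamid ∩ Lila ∩ Elena ∩ Teo ∩ Kavya ∩ Zara: 11:15-12:45, 15:15-16:30.
So the common availability across everyone is 11:15-12:45, 15:15-16:30.
The last common window of at least 45 minutes is 15:15-16:30; a 45-minute meeting can start as late as 15:45 and still end by 16:30.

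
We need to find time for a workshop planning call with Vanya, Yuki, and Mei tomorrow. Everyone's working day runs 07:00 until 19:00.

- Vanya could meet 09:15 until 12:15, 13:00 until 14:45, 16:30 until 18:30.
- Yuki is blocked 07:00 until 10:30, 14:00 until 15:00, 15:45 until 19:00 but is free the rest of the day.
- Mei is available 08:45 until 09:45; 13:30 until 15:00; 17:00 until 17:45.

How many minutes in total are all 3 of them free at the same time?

30

Vanya free: 09:15-12:15, 13:00-14:45, 16:30-18:30.
Yuki free: 10:30-14:00, 15:00-15:45 (invert busy blocks within the working day).
Mei free: 08:45-09:45, 13:30-15:00, 17:00-17:45.
Vanya ∩ Yuki: 10:30-12:15, 13:00-14:00.
Vanya ∩ Yuki ∩ Mei: 13:30-14:00.
Those are the intersection windows.
That's a single block of 30 minutes.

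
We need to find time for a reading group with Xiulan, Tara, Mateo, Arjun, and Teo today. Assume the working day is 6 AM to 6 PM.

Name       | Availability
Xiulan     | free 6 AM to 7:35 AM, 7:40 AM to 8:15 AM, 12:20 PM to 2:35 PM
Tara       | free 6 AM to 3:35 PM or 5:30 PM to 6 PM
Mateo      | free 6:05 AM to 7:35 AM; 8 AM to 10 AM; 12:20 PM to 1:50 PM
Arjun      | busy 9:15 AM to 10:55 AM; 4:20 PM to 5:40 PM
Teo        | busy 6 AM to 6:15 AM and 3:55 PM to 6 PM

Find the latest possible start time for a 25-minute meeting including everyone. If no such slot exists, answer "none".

13:25

Xiulan free: 06:00-07:35, 07:40-08:15, 12:20-14:35.
Tara free: 06:00-15:35, 17:30-18:00.
Mateo free: 06:05-07:35, 08:00-10:00, 12:20-13:50.
Arjun free: 06:00-09:15, 10:55-16:20, 17:40-18:00 (invert busy blocks within the working day).
Teo free: 06:15-15:55 (invert busy blocks within the working day).
Xiulan ∩ Tara: 06:00-07:35, 07:40-08:15, 12:20-14:35.
Xiulan ∩ Tara ∩ Mateo: 06:05-07:35, 08:00-08:15, 12:20-13:50.
Xiulan ∩ Tara ∩ Mateo ∩ Arjun: 06:05-07:35, 08:00-08:15, 12:20-13:50.
Xiulan ∩ Tara ∩ Mateo ∩ Arjun ∩ Teo: 06:15-07:35, 08:00-08:15, 12:20-13:50.
The last common window of at least 25 minutes is 12:20-13:50; a 25-minute meeting can start as late as 13:25 and still end by 13:50.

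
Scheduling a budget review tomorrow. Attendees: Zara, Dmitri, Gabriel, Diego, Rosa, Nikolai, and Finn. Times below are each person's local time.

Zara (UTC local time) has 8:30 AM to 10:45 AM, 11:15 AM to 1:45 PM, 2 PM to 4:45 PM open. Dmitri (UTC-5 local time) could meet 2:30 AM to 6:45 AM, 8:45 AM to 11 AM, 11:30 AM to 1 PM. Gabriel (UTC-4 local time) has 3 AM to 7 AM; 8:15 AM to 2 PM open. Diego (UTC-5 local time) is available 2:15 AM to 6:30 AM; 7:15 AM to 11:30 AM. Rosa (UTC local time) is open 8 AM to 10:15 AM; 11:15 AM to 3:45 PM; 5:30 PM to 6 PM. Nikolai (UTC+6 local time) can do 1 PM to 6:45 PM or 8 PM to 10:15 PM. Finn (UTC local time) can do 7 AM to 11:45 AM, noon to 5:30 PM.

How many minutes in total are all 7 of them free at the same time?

210

Zara in UTC: 08:30-10:45, 11:15-13:45, 14:00-16:45.
Dmitri in UTC: 07:30-11:45, 13:45-16:00, 16:30-18:00 (add 5h to convert from UTC-5).
Gabriel in UTC: 07:00-11:00, 12:15-18:00 (add 4h to convert from UTC-4).
Diego in UTC: 07:15-11:30, 12:15-16:30 (add 5h to convert from UTC-5).
Rosa in UTC: 08:00-10:15, 11:15-15:45, 17:30-18:00.
Nikolai in UTC: 07:00-12:45, 14:00-16:15 (subtract 6h to convert from UTC+6).
Finn in UTC: 07:00-11:45, 12:00-17:30.
Zara ∩ Dmitri: 08:30-10:45, 11:15-11:45, 14:00-16:00, 16:30-16:45.
Zara ∩ Dmitri ∩ Gabriel: 08:30-10:45, 14:00-16:00, 16:30-16:45.
Zara ∩ Dmitri ∩ Gabriel ∩ Diego: 08:30-10:45, 14:00-16:00.
Zara ∩ Dmitri ∩ Gabriel ∩ Diego ∩ Rosa: 08:30-10:15, 14:00-15:45.
Zara ∩ Dmitri ∩ Gabriel ∩ Diego ∩ Rosa ∩ Nikolai: 08:30-10:15, 14:00-15:45.
Zara ∩ Dmitri ∩ Gabriel ∩ Diego ∩ Rosa ∩ Nikolai ∩ Finn: 08:30-10:15, 14:00-15:45.
Summing the common windows: 105 + 105 = 210 minutes.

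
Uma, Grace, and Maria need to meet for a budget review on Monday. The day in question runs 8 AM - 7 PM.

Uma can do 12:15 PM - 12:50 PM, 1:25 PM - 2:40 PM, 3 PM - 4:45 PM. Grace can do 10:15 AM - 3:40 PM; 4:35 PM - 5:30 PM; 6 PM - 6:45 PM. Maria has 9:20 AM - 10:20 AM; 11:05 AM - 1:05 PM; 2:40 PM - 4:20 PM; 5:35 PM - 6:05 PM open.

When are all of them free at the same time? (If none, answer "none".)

Uma ∩ Grace: 12:15-12:50, 13:25-14:40, 15:00-15:40, 16:35-16:45.
Uma ∩ Grace ∩ Maria: 12:15-12:50, 15:00-15:40.

12:15-12:50, 15:00-15:40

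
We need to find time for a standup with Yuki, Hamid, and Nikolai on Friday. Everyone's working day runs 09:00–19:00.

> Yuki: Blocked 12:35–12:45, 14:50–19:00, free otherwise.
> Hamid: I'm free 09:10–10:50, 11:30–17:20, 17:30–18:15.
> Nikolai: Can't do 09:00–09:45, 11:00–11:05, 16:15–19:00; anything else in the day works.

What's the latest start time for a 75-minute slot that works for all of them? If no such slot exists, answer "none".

13:35

Yuki free: 09:00-12:35, 12:45-14:50 (invert busy blocks within the working day).
Hamid free: 09:10-10:50, 11:30-17:20, 17:30-18:15.
Nikolai free: 09:45-11:00, 11:05-16:15 (invert busy blocks within the working day).
Yuki ∩ Hamid: 09:10-10:50, 11:30-12:35, 12:45-14:50.
Yuki ∩ Hamid ∩ Nikolai: 09:45-10:50, 11:30-12:35, 12:45-14:50.
The last common window of at least 75 minutes is 12:45-14:50; a 75-minute meeting can start as late as 13:35 and still end by 14:50.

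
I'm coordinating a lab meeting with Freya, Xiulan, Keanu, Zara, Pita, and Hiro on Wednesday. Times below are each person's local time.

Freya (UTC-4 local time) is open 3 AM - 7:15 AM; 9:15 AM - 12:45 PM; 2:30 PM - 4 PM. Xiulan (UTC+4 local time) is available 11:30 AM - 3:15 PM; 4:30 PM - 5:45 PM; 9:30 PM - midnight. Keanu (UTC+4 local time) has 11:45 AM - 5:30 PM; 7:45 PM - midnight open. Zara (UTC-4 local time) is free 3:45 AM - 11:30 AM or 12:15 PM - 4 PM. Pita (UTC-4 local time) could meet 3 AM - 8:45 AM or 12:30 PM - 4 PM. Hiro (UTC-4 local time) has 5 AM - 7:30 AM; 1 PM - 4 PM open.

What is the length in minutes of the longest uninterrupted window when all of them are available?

Freya in UTC: 07:00-11:15, 13:15-16:45, 18:30-20:00 (add 4h to convert from UTC-4).
Xiulan in UTC: 07:30-11:15, 12:30-13:45, 17:30-20:00 (subtract 4h to convert from UTC+4).
Keanu in UTC: 07:45-13:30, 15:45-20:00 (subtract 4h to convert from UTC+4).
Zara in UTC: 07:45-15:30, 16:15-20:00 (add 4h to convert from UTC-4).
Pita in UTC: 07:00-12:45, 16:30-20:00 (add 4h to convert from UTC-4).
Hiro in UTC: 09:00-11:30, 17:00-20:00 (add 4h to convert from UTC-4).
Freya ∩ Xiulan: 07:30-11:15, 13:15-13:45, 18:30-20:00.
Freya ∩ Xiulan ∩ Keanu: 07:45-11:15, 13:15-13:30, 18:30-20:00.
Freya ∩ Xiulan ∩ Keanu ∩ Zara: 07:45-11:15, 13:15-13:30, 18:30-20:00.
Freya ∩ Xiulan ∩ Keanu ∩ Zara ∩ Pita: 07:45-11:15, 18:30-20:00.
Freya ∩ Xiulan ∩ Keanu ∩ Zara ∩ Pita ∩ Hiro: 09:00-11:15, 18:30-20:00.
The longest is 09:00-11:15 at 135 minutes.

135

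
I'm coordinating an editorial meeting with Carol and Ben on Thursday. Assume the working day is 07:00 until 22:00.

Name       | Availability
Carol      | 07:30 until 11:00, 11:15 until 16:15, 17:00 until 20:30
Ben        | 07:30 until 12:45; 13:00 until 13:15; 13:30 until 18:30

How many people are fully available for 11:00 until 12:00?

1

Ben can make the full 11:00-12:00 slot — that's 1.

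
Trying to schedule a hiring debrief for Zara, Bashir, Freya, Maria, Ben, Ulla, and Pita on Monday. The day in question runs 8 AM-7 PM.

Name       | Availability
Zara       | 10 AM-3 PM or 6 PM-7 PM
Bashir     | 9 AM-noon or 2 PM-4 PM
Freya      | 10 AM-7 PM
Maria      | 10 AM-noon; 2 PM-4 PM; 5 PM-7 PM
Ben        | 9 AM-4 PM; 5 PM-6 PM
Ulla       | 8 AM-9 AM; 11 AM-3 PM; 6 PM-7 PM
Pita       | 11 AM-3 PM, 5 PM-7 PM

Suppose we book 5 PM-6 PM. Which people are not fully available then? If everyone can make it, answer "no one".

Bashir, Ulla, Zara

Zara: not fully free for 17:00-18:00. Bashir: not fully free for 17:00-18:00. Freya: free for 17:00-18:00. Maria: free for 17:00-18:00. Ben: free for 17:00-18:00. Ulla: not fully free for 17:00-18:00. Pita: free for 17:00-18:00.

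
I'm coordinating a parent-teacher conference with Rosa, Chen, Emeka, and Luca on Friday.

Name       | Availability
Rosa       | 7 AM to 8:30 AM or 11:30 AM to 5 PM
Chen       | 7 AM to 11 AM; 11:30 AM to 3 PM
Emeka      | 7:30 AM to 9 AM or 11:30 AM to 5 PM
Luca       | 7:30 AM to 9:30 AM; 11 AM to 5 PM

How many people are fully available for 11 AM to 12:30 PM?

Luca can make the full 11:00-12:30 slot — that's 1.

1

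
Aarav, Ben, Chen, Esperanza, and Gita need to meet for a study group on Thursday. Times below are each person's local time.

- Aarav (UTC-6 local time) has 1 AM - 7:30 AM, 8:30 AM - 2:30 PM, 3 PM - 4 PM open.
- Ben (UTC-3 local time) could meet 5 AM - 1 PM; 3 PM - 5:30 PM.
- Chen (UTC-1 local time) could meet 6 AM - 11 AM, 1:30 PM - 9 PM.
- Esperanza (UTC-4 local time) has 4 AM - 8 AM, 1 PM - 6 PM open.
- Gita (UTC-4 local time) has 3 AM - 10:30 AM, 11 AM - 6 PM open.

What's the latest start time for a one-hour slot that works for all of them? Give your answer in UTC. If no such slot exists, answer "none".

Aarav in UTC: 07:00-13:30, 14:30-20:30, 21:00-22:00 (add 6h to convert from UTC-6).
Ben in UTC: 08:00-16:00, 18:00-20:30 (add 3h to convert from UTC-3).
Chen in UTC: 07:00-12:00, 14:30-22:00 (add 1h to convert from UTC-1).
Esperanza in UTC: 08:00-12:00, 17:00-22:00 (add 4h to convert from UTC-4).
Gita in UTC: 07:00-14:30, 15:00-22:00 (add 4h to convert from UTC-4).
Aarav ∩ Ben: 08:00-13:30, 14:30-16:00, 18:00-20:30.
Aarav ∩ Ben ∩ Chen: 08:00-12:00, 14:30-16:00, 18:00-20:30.
Aarav ∩ Ben ∩ Chen ∩ Esperanza: 08:00-12:00, 18:00-20:30.
Aarav ∩ Ben ∩ Chen ∩ Esperanza ∩ Gita: 08:00-12:00, 18:00-20:30.
The last common window of at least 60 minutes is 18:00-20:30; a 60-minute meeting can start as late as 19:30 and still end by 20:30.

19:30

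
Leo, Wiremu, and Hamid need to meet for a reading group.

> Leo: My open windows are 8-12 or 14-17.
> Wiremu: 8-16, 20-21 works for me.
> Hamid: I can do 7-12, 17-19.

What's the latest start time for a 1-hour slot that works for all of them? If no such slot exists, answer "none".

11:00

Leo ∩ Wiremu: 08:00-12:00, 14:00-16:00.
Leo ∩ Wiremu ∩ Hamid: 08:00-12:00.
The last common window of at least 60 minutes is 08:00-12:00; a 60-minute meeting can start as late as 11:00 and still end by 12:00.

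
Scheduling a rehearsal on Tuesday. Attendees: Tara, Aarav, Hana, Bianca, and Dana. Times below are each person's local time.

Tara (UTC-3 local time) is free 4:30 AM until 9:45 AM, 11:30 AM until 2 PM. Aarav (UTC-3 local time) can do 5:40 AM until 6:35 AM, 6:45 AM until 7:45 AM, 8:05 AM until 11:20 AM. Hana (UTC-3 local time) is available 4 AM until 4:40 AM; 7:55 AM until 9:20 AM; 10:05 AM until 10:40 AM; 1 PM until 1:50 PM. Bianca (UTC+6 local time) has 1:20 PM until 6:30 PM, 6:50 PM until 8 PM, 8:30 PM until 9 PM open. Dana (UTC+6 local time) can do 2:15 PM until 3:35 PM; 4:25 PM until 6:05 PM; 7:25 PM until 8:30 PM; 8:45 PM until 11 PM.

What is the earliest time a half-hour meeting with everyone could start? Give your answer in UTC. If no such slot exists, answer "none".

Tara in UTC: 07:30-12:45, 14:30-17:00 (add 3h to convert from UTC-3).
Aarav in UTC: 08:40-09:35, 09:45-10:45, 11:05-14:20 (add 3h to convert from UTC-3).
Hana in UTC: 07:00-07:40, 10:55-12:20, 13:05-13:40, 16:00-16:50 (add 3h to convert from UTC-3).
Bianca in UTC: 07:20-12:30, 12:50-14:00, 14:30-15:00 (subtract 6h to convert from UTC+6).
Dana in UTC: 08:15-09:35, 10:25-12:05, 13:25-14:30, 14:45-17:00 (subtract 6h to convert from UTC+6).
Tara ∩ Aarav: 08:40-09:35, 09:45-10:45, 11:05-12:45.
Tara ∩ Aarav ∩ Hana: 11:05-12:20.
Tara ∩ Aarav ∩ Hana ∩ Bianca: 11:05-12:20.
Tara ∩ Aarav ∩ Hana ∩ Bianca ∩ Dana: 11:05-12:05.
Those are the intersection windows.
The first common window of at least 30 minutes is 11:05-12:05, so the earliest start is 11:05.

11:05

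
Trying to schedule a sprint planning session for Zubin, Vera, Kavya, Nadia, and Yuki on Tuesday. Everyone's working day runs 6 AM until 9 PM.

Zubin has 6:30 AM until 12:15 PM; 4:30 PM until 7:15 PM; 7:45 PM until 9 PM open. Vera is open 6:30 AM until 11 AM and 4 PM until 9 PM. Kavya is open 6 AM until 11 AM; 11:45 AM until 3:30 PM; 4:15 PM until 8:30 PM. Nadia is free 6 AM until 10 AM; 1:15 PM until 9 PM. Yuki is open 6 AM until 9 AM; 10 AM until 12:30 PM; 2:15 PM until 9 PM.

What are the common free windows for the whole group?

Zubin ∩ Vera: 06:30-11:00, 16:30-19:15, 19:45-21:00.
Zubin ∩ Vera ∩ Kavya: 06:30-11:00, 16:30-19:15, 19:45-20:30.
Zubin ∩ Vera ∩ Kavya ∩ Nadia: 06:30-10:00, 16:30-19:15, 19:45-20:30.
Zubin ∩ Vera ∩ Kavya ∩ Nadia ∩ Yuki: 06:30-09:00, 16:30-19:15, 19:45-20:30.

06:30-09:00, 16:30-19:15, 19:45-20:30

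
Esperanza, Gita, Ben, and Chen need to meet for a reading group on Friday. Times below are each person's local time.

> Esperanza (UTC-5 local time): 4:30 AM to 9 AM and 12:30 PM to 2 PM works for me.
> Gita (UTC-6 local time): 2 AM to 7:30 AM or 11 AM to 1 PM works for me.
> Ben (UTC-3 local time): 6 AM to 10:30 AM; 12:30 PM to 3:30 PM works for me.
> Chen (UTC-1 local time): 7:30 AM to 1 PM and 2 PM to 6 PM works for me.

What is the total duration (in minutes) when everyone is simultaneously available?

300

Esperanza in UTC: 09:30-14:00, 17:30-19:00 (add 5h to convert from UTC-5).
Gita in UTC: 08:00-13:30, 17:00-19:00 (add 6h to convert from UTC-6).
Ben in UTC: 09:00-13:30, 15:30-18:30 (add 3h to convert from UTC-3).
Chen in UTC: 08:30-14:00, 15:00-19:00 (add 1h to convert from UTC-1).
Esperanza ∩ Gita: 09:30-13:30, 17:30-19:00.
Esperanza ∩ Gita ∩ Ben: 09:30-13:30, 17:30-18:30.
Esperanza ∩ Gita ∩ Ben ∩ Chen: 09:30-13:30, 17:30-18:30.
Summing the common windows: 240 + 60 = 300 minutes.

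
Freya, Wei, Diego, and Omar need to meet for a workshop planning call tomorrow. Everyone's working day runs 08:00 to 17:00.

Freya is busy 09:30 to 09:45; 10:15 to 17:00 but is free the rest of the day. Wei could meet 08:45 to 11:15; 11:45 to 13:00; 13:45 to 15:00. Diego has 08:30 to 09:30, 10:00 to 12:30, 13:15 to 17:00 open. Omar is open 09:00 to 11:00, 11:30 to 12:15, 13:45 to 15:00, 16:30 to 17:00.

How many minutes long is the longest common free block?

30

Freya free: 08:00-09:30, 09:45-10:15 (invert busy blocks within the working day).
Wei free: 08:45-11:15, 11:45-13:00, 13:45-15:00.
Diego free: 08:30-09:30, 10:00-12:30, 13:15-17:00.
Omar free: 09:00-11:00, 11:30-12:15, 13:45-15:00, 16:30-17:00.
Freya ∩ Wei: 08:45-09:30, 09:45-10:15.
Freya ∩ Wei ∩ Diego: 08:45-09:30, 10:00-10:15.
Freya ∩ Wei ∩ Diego ∩ Omar: 09:00-09:30, 10:00-10:15.
Those are the intersection windows.
The longest is 09:00-09:30 at 30 minutes.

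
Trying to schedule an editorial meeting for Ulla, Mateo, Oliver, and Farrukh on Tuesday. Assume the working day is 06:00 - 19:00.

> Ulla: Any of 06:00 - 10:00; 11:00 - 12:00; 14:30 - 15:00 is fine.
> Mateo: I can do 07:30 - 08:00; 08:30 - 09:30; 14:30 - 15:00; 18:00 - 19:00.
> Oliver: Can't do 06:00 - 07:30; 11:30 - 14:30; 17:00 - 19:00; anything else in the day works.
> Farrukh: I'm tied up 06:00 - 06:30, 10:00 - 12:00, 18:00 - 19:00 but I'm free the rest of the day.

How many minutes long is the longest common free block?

60

Ulla free: 06:00-10:00, 11:00-12:00, 14:30-15:00.
Mateo free: 07:30-08:00, 08:30-09:30, 14:30-15:00, 18:00-19:00.
Oliver free: 07:30-11:30, 14:30-17:00 (invert busy blocks within the working day).
Farrukh free: 06:30-10:00, 12:00-18:00 (invert busy blocks within the working day).
Ulla ∩ Mateo: 07:30-08:00, 08:30-09:30, 14:30-15:00.
Ulla ∩ Mateo ∩ Oliver: 07:30-08:00, 08:30-09:30, 14:30-15:00.
Ulla ∩ Mateo ∩ Oliver ∩ Farrukh: 07:30-08:00, 08:30-09:30, 14:30-15:00.
So the common availability across everyone is 07:30-08:00, 08:30-09:30, 14:30-15:00.
The longest is 08:30-09:30 at 60 minutes.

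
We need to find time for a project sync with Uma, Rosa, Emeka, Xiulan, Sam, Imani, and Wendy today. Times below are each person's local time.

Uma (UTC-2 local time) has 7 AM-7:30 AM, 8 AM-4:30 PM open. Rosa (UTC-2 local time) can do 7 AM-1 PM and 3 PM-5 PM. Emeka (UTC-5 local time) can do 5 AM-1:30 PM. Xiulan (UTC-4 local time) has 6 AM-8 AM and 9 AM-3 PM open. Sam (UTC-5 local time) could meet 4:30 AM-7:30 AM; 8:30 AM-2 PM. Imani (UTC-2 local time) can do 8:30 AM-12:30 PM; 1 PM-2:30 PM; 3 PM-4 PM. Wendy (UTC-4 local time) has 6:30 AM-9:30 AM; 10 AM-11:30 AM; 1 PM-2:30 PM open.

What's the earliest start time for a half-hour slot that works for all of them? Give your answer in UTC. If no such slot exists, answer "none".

Uma in UTC: 09:00-09:30, 10:00-18:30 (add 2h to convert from UTC-2).
Rosa in UTC: 09:00-15:00, 17:00-19:00 (add 2h to convert from UTC-2).
Emeka in UTC: 10:00-18:30 (add 5h to convert from UTC-5).
Xiulan in UTC: 10:00-12:00, 13:00-19:00 (add 4h to convert from UTC-4).
Sam in UTC: 09:30-12:30, 13:30-19:00 (add 5h to convert from UTC-5).
Imani in UTC: 10:30-14:30, 15:00-16:30, 17:00-18:00 (add 2h to convert from UTC-2).
Wendy in UTC: 10:30-13:30, 14:00-15:30, 17:00-18:30 (add 4h to convert from UTC-4).
Uma ∩ Rosa: 09:00-09:30, 10:00-15:00, 17:00-18:30.
Uma ∩ Rosa ∩ Emeka: 10:00-15:00, 17:00-18:30.
Uma ∩ Rosa ∩ Emeka ∩ Xiulan: 10:00-12:00, 13:00-15:00, 17:00-18:30.
Uma ∩ Rosa ∩ Emeka ∩ Xiulan ∩ Sam: 10:00-12:00, 13:30-15:00, 17:00-18:30.
Uma ∩ Rosa ∩ Emeka ∩ Xiulan ∩ Sam ∩ Imani: 10:30-12:00, 13:30-14:30, 17:00-18:00.
Uma ∩ Rosa ∩ Emeka ∩ Xiulan ∩ Sam ∩ Imani ∩ Wendy: 10:30-12:00, 14:00-14:30, 17:00-18:00.
So the common availability across everyone is 10:30-12:00, 14:00-14:30, 17:00-18:00.
The first common window of at least 30 minutes is 10:30-12:00, so the earliest start is 10:30.

10:30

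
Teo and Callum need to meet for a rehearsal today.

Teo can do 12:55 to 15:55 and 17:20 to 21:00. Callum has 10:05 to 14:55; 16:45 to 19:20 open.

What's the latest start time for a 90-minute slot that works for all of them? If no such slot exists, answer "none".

Teo ∩ Callum: 12:55-14:55, 17:20-19:20.
So the common availability across everyone is 12:55-14:55, 17:20-19:20.
The last common window of at least 90 minutes is 17:20-19:20; a 90-minute meeting can start as late as 17:50 and still end by 19:20.

17:50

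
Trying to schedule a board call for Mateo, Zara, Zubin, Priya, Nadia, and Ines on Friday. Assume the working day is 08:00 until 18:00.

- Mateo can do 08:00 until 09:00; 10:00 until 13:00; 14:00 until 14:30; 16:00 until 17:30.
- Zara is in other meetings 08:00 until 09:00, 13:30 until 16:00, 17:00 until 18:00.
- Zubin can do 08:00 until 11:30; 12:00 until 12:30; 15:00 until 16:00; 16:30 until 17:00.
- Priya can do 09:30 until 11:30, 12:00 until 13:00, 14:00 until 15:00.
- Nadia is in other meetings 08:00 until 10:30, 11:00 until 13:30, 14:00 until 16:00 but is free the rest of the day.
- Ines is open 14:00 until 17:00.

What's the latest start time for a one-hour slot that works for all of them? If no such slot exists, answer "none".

none

Mateo free: 08:00-09:00, 10:00-13:00, 14:00-14:30, 16:00-17:30.
Zara free: 09:00-13:30, 16:00-17:00 (invert busy blocks within the working day).
Zubin free: 08:00-11:30, 12:00-12:30, 15:00-16:00, 16:30-17:00.
Priya free: 09:30-11:30, 12:00-13:00, 14:00-15:00.
Nadia free: 10:30-11:00, 13:30-14:00, 16:00-18:00 (invert busy blocks within the working day).
Ines free: 14:00-17:00.
Mateo ∩ Zara: 10:00-13:00, 16:00-17:00.
Mateo ∩ Zara ∩ Zubin: 10:00-11:30, 12:00-12:30, 16:30-17:00.
Mateo ∩ Zara ∩ Zubin ∩ Priya: 10:00-11:30, 12:00-12:30.
Mateo ∩ Zara ∩ Zubin ∩ Priya ∩ Nadia: 10:30-11:00.
Mateo ∩ Zara ∩ Zubin ∩ Priya ∩ Nadia ∩ Ines: ∅.
There is no time when everyone is free.
No common window is at least 60 minutes long.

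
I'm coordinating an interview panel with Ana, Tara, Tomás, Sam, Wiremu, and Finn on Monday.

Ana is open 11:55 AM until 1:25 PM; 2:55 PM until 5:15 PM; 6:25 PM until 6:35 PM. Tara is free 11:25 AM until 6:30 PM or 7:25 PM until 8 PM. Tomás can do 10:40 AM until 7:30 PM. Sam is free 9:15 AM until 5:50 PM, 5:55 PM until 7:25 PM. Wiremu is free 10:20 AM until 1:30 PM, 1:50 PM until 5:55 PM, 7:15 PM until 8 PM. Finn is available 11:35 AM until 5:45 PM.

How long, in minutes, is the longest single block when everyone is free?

140

Ana ∩ Tara: 11:55-13:25, 14:55-17:15, 18:25-18:30.
Ana ∩ Tara ∩ Tomás: 11:55-13:25, 14:55-17:15, 18:25-18:30.
Ana ∩ Tara ∩ Tomás ∩ Sam: 11:55-13:25, 14:55-17:15, 18:25-18:30.
Ana ∩ Tara ∩ Tomás ∩ Sam ∩ Wiremu: 11:55-13:25, 14:55-17:15.
Ana ∩ Tara ∩ Tomás ∩ Sam ∩ Wiremu ∩ Finn: 11:55-13:25, 14:55-17:15.
Those are the intersection windows.
The longest is 14:55-17:15 at 140 minutes.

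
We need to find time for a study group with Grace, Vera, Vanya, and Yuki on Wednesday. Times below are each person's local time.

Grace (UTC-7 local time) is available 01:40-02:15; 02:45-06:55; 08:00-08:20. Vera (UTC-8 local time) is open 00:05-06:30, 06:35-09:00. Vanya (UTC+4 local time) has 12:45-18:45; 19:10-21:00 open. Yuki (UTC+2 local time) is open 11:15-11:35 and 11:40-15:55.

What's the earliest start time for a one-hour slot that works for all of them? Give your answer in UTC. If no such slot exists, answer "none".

Grace in UTC: 08:40-09:15, 09:45-13:55, 15:00-15:20 (add 7h to convert from UTC-7).
Vera in UTC: 08:05-14:30, 14:35-17:00 (add 8h to convert from UTC-8).
Vanya in UTC: 08:45-14:45, 15:10-17:00 (subtract 4h to convert from UTC+4).
Yuki in UTC: 09:15-09:35, 09:40-13:55 (subtract 2h to convert from UTC+2).
Grace ∩ Vera: 08:40-09:15, 09:45-13:55, 15:00-15:20.
Grace ∩ Vera ∩ Vanya: 08:45-09:15, 09:45-13:55, 15:10-15:20.
Grace ∩ Vera ∩ Vanya ∩ Yuki: 09:45-13:55.
Those are the intersection windows.
The first common window of at least 60 minutes is 09:45-13:55, so the earliest start is 09:45.

09:45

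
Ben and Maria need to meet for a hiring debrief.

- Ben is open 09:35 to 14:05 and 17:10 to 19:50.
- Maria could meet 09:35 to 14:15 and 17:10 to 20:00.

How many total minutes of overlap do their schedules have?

Ben ∩ Maria: 09:35-14:05, 17:10-19:50.
Summing the common windows: 270 + 160 = 430 minutes.

430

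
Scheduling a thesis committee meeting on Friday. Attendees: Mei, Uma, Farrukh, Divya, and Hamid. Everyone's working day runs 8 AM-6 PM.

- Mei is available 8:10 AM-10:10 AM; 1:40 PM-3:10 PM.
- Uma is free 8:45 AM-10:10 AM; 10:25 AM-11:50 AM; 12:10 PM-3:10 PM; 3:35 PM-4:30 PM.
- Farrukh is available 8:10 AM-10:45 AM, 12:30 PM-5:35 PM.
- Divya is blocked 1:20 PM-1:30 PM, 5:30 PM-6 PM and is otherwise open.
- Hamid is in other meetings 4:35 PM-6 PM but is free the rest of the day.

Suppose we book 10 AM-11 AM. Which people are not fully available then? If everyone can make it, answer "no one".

Farrukh, Mei, Uma

Mei free: 08:10-10:10, 13:40-15:10.
Uma free: 08:45-10:10, 10:25-11:50, 12:10-15:10, 15:35-16:30.
Farrukh free: 08:10-10:45, 12:30-17:35.
Divya free: 08:00-13:20, 13:30-17:30 (invert busy blocks within the working day).
Hamid free: 08:00-16:35 (invert busy blocks within the working day).
Mei: not fully free for 10:00-11:00. Uma: not fully free for 10:00-11:00. Farrukh: not fully free for 10:00-11:00. Divya: free for 10:00-11:00. Hamid: free for 10:00-11:00.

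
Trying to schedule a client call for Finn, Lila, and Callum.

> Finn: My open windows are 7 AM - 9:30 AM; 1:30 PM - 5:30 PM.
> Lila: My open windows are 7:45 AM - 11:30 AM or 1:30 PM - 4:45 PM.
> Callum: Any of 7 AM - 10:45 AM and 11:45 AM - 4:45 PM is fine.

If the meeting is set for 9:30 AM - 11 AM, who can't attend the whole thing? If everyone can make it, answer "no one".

Callum, Finn

Finn: not fully free for 09:30-11:00. Lila: free for 09:30-11:00. Callum: not fully free for 09:30-11:00.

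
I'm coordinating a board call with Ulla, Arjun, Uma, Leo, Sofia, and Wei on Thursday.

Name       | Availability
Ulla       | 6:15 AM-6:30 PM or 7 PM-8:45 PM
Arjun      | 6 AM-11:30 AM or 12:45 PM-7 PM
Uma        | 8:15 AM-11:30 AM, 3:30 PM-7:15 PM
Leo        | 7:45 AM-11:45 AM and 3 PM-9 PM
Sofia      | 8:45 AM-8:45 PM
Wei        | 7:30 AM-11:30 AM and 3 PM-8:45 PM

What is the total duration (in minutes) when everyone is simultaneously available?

345

Ulla ∩ Arjun: 06:15-11:30, 12:45-18:30.
Ulla ∩ Arjun ∩ Uma: 08:15-11:30, 15:30-18:30.
Ulla ∩ Arjun ∩ Uma ∩ Leo: 08:15-11:30, 15:30-18:30.
Ulla ∩ Arjun ∩ Uma ∩ Leo ∩ Sofia: 08:45-11:30, 15:30-18:30.
Ulla ∩ Arjun ∩ Uma ∩ Leo ∩ Sofia ∩ Wei: 08:45-11:30, 15:30-18:30.
Summing the common windows: 165 + 180 = 345 minutes.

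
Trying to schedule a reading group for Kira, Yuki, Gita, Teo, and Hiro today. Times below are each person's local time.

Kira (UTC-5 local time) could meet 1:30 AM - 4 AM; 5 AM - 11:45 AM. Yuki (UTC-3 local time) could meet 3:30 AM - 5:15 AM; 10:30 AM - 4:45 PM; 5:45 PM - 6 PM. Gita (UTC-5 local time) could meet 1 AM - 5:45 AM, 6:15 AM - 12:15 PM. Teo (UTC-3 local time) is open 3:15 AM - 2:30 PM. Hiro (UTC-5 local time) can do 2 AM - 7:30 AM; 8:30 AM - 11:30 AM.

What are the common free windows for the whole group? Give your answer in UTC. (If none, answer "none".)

07:00-08:15, 13:30-16:30

Kira in UTC: 06:30-09:00, 10:00-16:45 (add 5h to convert from UTC-5).
Yuki in UTC: 06:30-08:15, 13:30-19:45, 20:45-21:00 (add 3h to convert from UTC-3).
Gita in UTC: 06:00-10:45, 11:15-17:15 (add 5h to convert from UTC-5).
Teo in UTC: 06:15-17:30 (add 3h to convert from UTC-3).
Hiro in UTC: 07:00-12:30, 13:30-16:30 (add 5h to convert from UTC-5).
Kira ∩ Yuki: 06:30-08:15, 13:30-16:45.
Kira ∩ Yuki ∩ Gita: 06:30-08:15, 13:30-16:45.
Kira ∩ Yuki ∩ Gita ∩ Teo: 06:30-08:15, 13:30-16:45.
Kira ∩ Yuki ∩ Gita ∩ Teo ∩ Hiro: 07:00-08:15, 13:30-16:30.
Those are the intersection windows.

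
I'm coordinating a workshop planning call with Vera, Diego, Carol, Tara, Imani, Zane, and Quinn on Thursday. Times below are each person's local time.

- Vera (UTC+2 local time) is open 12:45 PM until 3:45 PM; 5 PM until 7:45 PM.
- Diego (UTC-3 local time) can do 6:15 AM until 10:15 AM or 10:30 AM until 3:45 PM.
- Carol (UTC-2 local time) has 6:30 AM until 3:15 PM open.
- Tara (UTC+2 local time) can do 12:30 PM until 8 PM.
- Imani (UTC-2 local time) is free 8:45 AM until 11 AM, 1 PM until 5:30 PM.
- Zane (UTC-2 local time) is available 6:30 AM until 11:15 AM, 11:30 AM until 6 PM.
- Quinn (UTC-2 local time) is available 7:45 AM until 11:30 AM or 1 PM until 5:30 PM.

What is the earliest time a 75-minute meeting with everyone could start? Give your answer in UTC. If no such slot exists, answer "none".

10:45

Vera in UTC: 10:45-13:45, 15:00-17:45 (subtract 2h to convert from UTC+2).
Diego in UTC: 09:15-13:15, 13:30-18:45 (add 3h to convert from UTC-3).
Carol in UTC: 08:30-17:15 (add 2h to convert from UTC-2).
Tara in UTC: 10:30-18:00 (subtract 2h to convert from UTC+2).
Imani in UTC: 10:45-13:00, 15:00-19:30 (add 2h to convert from UTC-2).
Zane in UTC: 08:30-13:15, 13:30-20:00 (add 2h to convert from UTC-2).
Quinn in UTC: 09:45-13:30, 15:00-19:30 (add 2h to convert from UTC-2).
Vera ∩ Diego: 10:45-13:15, 13:30-13:45, 15:00-17:45.
Vera ∩ Diego ∩ Carol: 10:45-13:15, 13:30-13:45, 15:00-17:15.
Vera ∩ Diego ∩ Carol ∩ Tara: 10:45-13:15, 13:30-13:45, 15:00-17:15.
Vera ∩ Diego ∩ Carol ∩ Tara ∩ Imani: 10:45-13:00, 15:00-17:15.
Vera ∩ Diego ∩ Carol ∩ Tara ∩ Imani ∩ Zane: 10:45-13:00, 15:00-17:15.
Vera ∩ Diego ∩ Carol ∩ Tara ∩ Imani ∩ Zane ∩ Quinn: 10:45-13:00, 15:00-17:15.
The first common window of at least 75 minutes is 10:45-13:00, so the earliest start is 10:45.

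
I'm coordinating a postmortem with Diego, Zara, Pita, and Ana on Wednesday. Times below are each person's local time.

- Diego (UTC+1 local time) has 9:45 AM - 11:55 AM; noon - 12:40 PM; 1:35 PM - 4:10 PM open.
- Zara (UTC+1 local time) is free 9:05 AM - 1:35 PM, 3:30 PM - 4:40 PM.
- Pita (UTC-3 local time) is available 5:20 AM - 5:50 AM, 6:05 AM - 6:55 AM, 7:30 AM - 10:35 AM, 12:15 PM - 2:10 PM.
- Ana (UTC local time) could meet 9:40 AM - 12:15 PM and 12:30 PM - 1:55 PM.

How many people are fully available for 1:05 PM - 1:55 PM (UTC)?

2

Diego in UTC: 08:45-10:55, 11:00-11:40, 12:35-15:10 (subtract 1h to convert from UTC+1).
Zara in UTC: 08:05-12:35, 14:30-15:40 (subtract 1h to convert from UTC+1).
Pita in UTC: 08:20-08:50, 09:05-09:55, 10:30-13:35, 15:15-17:10 (add 3h to convert from UTC-3).
Ana in UTC: 09:40-12:15, 12:30-13:55.
Diego and Ana can make the full 13:05-13:55 slot — that's 2.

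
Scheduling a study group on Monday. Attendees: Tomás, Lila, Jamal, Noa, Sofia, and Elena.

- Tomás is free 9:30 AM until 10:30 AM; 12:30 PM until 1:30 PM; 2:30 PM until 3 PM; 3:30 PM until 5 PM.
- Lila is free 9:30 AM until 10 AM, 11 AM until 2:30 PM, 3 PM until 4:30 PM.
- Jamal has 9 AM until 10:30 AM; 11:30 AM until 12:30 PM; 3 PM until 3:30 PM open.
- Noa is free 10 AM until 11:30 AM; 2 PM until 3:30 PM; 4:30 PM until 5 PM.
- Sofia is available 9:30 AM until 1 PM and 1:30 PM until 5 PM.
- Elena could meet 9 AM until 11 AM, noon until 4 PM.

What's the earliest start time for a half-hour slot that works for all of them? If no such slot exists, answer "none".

Tomás ∩ Lila: 09:30-10:00, 12:30-13:30, 15:30-16:30.
Tomás ∩ Lila ∩ Jamal: 09:30-10:00.
Tomás ∩ Lila ∩ Jamal ∩ Noa: ∅.
Tomás ∩ Lila ∩ Jamal ∩ Noa ∩ Sofia: ∅.
Tomás ∩ Lila ∩ Jamal ∩ Noa ∩ Sofia ∩ Elena: ∅.
There is no time when everyone is free.
No common window is at least 30 minutes long.

none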